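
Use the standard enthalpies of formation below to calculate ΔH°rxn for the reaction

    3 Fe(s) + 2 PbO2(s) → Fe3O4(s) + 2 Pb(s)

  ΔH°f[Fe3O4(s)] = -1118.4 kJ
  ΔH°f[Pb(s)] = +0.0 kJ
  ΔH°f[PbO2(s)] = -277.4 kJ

Products: 1·(-1118.4) + 2·(+0.0) = -1118.4
Reactants: 3·(+0.0) + 2·(-277.4) = -554.8
ΔH°rxn = (-1118.4) − (-554.8) = -563.6 kJ

ΔH°rxn = -563.6 kJ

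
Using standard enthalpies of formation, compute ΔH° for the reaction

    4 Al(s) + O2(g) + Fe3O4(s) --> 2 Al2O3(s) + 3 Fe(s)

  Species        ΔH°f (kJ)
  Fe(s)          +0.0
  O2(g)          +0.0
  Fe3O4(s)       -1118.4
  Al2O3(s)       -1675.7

ΔH° = -2233.0 kJ

Products: 2·(-1675.7) + 3·(+0.0) = -3351.4
Reactants: 4·(+0.0) + 1·(+0.0) + 1·(-1118.4) = -1118.4
ΔH° = (-3351.4) − (-1118.4) = -2233.0 kJ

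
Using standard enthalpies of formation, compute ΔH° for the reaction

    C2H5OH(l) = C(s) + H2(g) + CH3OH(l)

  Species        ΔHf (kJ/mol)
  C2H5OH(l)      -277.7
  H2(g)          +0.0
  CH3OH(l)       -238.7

Products: 1·(+0.0) + 1·(+0.0) + 1·(-238.7) = -238.7
Reactants: 1·(-277.7) = -277.7
ΔH° = (-238.7) − (-277.7) = 39.0 kJ/mol

ΔH° = 39.0 kJ/mol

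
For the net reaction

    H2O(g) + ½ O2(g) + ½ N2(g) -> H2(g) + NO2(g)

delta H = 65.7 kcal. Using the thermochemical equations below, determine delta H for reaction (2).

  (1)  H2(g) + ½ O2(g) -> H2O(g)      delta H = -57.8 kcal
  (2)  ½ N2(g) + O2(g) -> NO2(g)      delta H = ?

(1) reversed: +57.8 kcal
(2) as written: contributes x
+65.7 = (+57.8) + x
x = (+65.7 − (+57.8)) / (1) = 7.9 kcal

delta H = 7.9 kcal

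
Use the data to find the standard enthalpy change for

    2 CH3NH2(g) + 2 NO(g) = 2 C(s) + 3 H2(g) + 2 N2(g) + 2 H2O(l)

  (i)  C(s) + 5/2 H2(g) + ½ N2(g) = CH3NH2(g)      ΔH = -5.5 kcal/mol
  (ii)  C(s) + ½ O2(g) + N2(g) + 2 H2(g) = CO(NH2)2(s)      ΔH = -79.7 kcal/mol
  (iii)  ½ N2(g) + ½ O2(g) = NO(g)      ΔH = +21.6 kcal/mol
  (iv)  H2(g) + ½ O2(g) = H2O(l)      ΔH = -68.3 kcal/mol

(i) reversed and × 2: (-2)·(-5.5) = +11.0 kcal/mol
(ii): not needed.
(iii) reversed and × 2: (-2)·(+21.6) = -43.2 kcal/mol
(iv) × 2: (2)·(-68.3) = -136.6 kcal/mol
Combining the equations, ΔH = (-2)·(-5.5) + (-2)·(+21.6) + (2)·(-68.3) = -168.8 kcal/mol

ΔH = -168.8 kcal/mol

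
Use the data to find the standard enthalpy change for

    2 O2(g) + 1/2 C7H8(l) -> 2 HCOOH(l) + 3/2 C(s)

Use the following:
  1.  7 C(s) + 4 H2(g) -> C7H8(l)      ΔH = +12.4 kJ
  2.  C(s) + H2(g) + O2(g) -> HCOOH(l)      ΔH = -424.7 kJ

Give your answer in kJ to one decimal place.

ΔH = -855.6 kJ

eq. 1 reversed and × 1/2 (reverse to put C7H8(l) on the reactant side; scale by 1/2 for the 1/2 C7H8(l)): (-1/2)·(+12.4) = -6.2 kJ
eq. 2 × 2 (×2 to match 2 HCOOH(l) in the target): (2)·(-424.7) = -849.4 kJ
Combining the equations, ΔH = (-1/2)·(+12.4) + (2)·(-424.7) = -855.6 kJ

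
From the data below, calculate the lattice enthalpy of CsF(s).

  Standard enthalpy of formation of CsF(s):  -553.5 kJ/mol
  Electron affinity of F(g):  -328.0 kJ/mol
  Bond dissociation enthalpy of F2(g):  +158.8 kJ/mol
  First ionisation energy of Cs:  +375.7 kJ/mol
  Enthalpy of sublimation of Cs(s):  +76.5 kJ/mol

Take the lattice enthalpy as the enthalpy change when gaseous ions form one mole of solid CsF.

U = -757.1 kJ/mol

ΔHf° = 1·ΔHsub + 1·(ΣIE) + 1/2·D(F2) + 1·EA + U
-553.5 = 1·(+76.5) + 1·(+375.7) + 1/2·(+158.8) + 1·(-328.0) + U
U = -553.5 − (+203.6) = -757.1 kJ/mol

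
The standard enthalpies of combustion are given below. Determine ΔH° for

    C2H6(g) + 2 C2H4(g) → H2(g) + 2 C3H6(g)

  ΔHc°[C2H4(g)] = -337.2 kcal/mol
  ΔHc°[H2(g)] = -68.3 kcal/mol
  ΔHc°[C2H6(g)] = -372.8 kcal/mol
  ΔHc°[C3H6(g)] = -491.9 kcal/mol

ΔH° = 4.9 kcal/mol

With combustion enthalpies, reactants minus products:
= [1·(-372.8) + 2·(-337.2)] − [1·(-68.3) + 2·(-491.9)]
= 4.9 kcal/mol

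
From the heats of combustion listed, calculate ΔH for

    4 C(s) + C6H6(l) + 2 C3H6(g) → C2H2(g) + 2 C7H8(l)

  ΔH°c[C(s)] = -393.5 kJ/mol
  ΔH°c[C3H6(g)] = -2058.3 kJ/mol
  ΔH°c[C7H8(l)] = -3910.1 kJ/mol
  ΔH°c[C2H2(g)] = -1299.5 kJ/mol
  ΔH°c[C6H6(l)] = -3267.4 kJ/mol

ΔH = 161.7 kJ/mol

With combustion enthalpies, reactants minus products:
= [4·(-393.5) + 1·(-3267.4) + 2·(-2058.3)] − [1·(-1299.5) + 2·(-3910.1)]
= 161.7 kJ/mol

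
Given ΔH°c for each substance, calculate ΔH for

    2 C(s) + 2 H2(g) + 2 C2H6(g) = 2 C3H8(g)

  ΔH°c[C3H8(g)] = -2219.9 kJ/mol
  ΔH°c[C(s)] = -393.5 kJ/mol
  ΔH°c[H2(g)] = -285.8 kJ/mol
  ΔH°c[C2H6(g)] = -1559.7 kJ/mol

With combustion enthalpies, reactants minus products:
= [2·(-393.5) + 2·(-285.8) + 2·(-1559.7)] − [2·(-2219.9)]
= -38.2 kJ/mol

ΔH = -38.2 kJ/mol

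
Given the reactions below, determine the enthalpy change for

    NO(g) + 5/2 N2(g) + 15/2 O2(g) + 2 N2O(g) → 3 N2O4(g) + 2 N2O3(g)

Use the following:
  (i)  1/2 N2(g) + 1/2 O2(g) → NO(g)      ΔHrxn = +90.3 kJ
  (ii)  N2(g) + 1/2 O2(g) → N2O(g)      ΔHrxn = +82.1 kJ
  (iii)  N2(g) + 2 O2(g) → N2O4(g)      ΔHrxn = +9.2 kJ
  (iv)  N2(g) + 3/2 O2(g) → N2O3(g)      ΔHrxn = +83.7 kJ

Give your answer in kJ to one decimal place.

(i) reversed: -90.3 kJ
(ii) reversed and × 2: (-2)·(+82.1) = -164.2 kJ
(iii) × 3: (3)·(+9.2) = +27.6 kJ
(iv) × 2: (2)·(+83.7) = +167.4 kJ
ΔHrxn = (-90.3) + (-164.2) + (+27.6) + (+167.4) = -59.5 kJ

ΔHrxn = -59.5 kJ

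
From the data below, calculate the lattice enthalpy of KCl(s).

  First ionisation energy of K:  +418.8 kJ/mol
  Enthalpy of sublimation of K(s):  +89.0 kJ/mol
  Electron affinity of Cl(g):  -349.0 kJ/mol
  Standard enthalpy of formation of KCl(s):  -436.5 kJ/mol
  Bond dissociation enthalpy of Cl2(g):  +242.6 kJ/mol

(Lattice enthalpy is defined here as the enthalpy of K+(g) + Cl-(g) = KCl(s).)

ΔHf° = 1·ΔHsub + 1·(ΣIE) + 1/2·D(Cl2) + 1·EA + U
-436.5 = 1·(+89.0) + 1·(+418.8) + 1/2·(+242.6) + 1·(-349.0) + U
U = -436.5 − (+280.1) = -716.6 kJ/mol

U = -716.6 kJ/mol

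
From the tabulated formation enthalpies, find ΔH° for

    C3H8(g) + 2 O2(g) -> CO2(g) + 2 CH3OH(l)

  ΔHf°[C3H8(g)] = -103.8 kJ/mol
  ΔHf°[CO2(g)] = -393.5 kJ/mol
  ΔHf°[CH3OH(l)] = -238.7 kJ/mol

Products: 1·(-393.5) + 2·(-238.7) = -870.9
Reactants: 1·(-103.8) + 2·(+0.0) = -103.8
ΔH° = (-870.9) − (-103.8) = -767.1 kJ/mol

ΔH° = -767.1 kJ/mol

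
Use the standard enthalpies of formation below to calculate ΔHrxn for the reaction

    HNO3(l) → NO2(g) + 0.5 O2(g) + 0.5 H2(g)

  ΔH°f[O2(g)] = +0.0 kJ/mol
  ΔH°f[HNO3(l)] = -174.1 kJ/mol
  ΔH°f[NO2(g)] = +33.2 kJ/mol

ΔHrxn = 207.3 kJ/mol

Products: 1·(+33.2) + 1/2·(+0.0) + 1/2·(+0.0) = +33.2
Reactants: 1·(-174.1) = -174.1
ΔHrxn = (+33.2) − (-174.1) = 207.3 kJ/mol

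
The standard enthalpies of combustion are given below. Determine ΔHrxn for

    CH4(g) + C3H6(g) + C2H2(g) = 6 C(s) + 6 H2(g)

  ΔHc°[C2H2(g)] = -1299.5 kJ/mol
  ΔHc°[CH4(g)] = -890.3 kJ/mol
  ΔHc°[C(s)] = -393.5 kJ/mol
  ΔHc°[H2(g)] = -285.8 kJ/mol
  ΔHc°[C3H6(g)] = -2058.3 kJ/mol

With combustion enthalpies, reactants minus products:
= [1·(-890.3) + 1·(-2058.3) + 1·(-1299.5)] − [6·(-393.5) + 6·(-285.8)]
= -172.3 kJ/mol

ΔHrxn = -172.3 kJ/mol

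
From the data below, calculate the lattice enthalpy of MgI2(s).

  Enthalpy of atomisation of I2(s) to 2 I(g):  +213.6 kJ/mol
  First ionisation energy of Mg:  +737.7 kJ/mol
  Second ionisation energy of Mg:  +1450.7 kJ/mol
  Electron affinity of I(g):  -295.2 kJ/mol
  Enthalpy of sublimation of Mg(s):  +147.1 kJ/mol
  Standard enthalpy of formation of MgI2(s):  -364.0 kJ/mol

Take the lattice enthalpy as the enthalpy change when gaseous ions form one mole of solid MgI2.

ΔHf° = 1·ΔHsub + 1·(ΣIE) + 1·D(I2) + 2·EA + U
-364.0 = 1·(+147.1) + 1·(+2188.4) + 1·(+213.6) + 2·(-295.2) + U
U = -364.0 − (+1958.7) = -2322.7 kJ/mol

U = -2322.7 kJ/mol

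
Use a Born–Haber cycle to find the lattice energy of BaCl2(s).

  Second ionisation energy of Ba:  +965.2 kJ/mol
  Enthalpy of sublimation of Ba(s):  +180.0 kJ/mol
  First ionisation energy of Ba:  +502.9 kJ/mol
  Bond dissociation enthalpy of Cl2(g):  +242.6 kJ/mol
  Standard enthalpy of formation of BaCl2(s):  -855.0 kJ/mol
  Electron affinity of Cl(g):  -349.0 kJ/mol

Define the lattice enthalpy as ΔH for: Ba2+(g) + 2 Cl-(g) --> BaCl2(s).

U = -2047.7 kJ/mol

ΔHf° = 1·ΔHsub + 1·(ΣIE) + 1·D(Cl2) + 2·EA + U
-855.0 = 1·(+180.0) + 1·(+1468.1) + 1·(+242.6) + 2·(-349.0) + U
U = -855.0 − (+1192.7) = -2047.7 kJ/mol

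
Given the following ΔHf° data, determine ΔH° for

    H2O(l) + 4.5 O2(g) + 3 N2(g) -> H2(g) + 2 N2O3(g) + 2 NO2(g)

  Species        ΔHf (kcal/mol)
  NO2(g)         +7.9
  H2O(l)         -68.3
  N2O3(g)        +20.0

ΔH° = 124.1 kcal/mol

Products: 1·(+0.0) + 2·(+20.0) + 2·(+7.9) = +55.8
Reactants: 1·(-68.3) + 9/2·(+0.0) + 3·(+0.0) = -68.3
ΔH° = (+55.8) − (-68.3) = 124.1 kcal/mol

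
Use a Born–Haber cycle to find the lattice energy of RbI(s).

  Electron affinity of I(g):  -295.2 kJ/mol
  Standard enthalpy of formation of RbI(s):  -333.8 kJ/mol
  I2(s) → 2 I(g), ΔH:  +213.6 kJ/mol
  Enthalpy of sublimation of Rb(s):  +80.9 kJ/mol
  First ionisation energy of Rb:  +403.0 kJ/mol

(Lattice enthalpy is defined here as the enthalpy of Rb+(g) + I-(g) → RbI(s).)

ΔHf° = 1·ΔHsub + 1·(ΣIE) + 1/2·D(I2) + 1·EA + U
-333.8 = 1·(+80.9) + 1·(+403.0) + 1/2·(+213.6) + 1·(-295.2) + U
U = -333.8 − (+295.5) = -629.3 kJ/mol

U = -629.3 kJ/mol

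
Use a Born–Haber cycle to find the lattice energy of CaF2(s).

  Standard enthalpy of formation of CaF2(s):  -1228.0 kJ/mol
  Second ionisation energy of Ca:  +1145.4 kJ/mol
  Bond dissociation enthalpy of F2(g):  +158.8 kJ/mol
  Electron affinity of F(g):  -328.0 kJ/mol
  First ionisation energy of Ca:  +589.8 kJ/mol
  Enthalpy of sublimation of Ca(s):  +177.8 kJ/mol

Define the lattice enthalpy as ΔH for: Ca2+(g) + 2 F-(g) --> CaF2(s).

ΔHf° = 1·ΔHsub + 1·(ΣIE) + 1·D(F2) + 2·EA + U
-1228.0 = 1·(+177.8) + 1·(+1735.2) + 1·(+158.8) + 2·(-328.0) + U
U = -1228.0 − (+1415.8) = -2643.8 kJ/mol

U = -2643.8 kJ/mol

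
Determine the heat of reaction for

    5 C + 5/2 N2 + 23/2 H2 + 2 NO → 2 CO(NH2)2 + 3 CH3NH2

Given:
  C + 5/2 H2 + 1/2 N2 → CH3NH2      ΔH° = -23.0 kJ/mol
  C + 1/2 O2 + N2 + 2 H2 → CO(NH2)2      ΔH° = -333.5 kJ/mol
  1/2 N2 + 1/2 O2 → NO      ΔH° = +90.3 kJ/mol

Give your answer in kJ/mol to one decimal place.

equation 1 × 3 (×3 to match 3 CH3NH2 in the target): (3)·(-23.0) = -69.0 kJ/mol
equation 2 × 2 (×2 to match 2 CO(NH2)2 in the target): (2)·(-333.5) = -667.0 kJ/mol
equation 3 reversed and × 2 (reverse to put NO on the reactant side; scale by 2 for the 2 NO): (-2)·(+90.3) = -180.6 kJ/mol
Combining the equations, ΔH° = (3)·(-23.0) + (2)·(-333.5) + (-2)·(+90.3) = -916.6 kJ/mol

ΔH° = -916.6 kJ/mol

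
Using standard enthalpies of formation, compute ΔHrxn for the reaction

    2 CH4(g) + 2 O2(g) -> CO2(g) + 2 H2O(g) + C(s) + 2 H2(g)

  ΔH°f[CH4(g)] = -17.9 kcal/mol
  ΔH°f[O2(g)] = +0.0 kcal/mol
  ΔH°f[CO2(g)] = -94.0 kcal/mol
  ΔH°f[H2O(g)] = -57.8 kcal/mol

ΔHrxn = -173.8 kcal/mol

Products: 1·(-94.0) + 2·(-57.8) + 1·(+0.0) + 2·(+0.0) = -209.6
Reactants: 2·(-17.9) + 2·(+0.0) = -35.8
ΔHrxn = (-209.6) − (-35.8) = -173.8 kcal/mol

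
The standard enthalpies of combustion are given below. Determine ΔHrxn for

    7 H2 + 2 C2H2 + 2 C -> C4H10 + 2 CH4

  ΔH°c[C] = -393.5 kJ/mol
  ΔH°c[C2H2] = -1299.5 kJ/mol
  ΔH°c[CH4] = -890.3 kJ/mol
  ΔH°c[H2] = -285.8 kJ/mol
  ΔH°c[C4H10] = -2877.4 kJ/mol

Using ΔH = Σ nΔHc°(reactants) − Σ nΔHc°(products):
= [7·(-285.8) + 2·(-1299.5) + 2·(-393.5)] − [1·(-2877.4) + 2·(-890.3)]
= -728.6 kJ/mol

ΔHrxn = -728.6 kJ/mol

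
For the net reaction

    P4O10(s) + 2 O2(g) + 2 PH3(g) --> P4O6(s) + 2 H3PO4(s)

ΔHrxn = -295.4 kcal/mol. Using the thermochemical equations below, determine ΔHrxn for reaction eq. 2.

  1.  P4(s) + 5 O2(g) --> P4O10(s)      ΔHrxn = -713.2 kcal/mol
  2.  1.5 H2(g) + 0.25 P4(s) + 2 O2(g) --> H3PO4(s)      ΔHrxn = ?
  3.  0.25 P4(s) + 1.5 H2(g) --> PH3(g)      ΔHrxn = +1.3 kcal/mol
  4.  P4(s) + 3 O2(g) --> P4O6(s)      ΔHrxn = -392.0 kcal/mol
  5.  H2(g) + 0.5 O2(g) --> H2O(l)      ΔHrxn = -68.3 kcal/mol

ΔHrxn = -307.0 kcal/mol

eq. 1 reversed (P4O10(s) must end up as a reactant): +713.2 kcal/mol
eq. 2 × 2 (×2 to match 2 H3PO4(s) in the target): contributes 2·x
eq. 3 reversed and × 2 (reverse to put PH3(g) on the reactant side; scale by 2 for the 2 PH3(g)): (-2)·(+1.3) = -2.6 kcal/mol
eq. 4 as written (P4O6(s) already on the product side): -392.0 kcal/mol
eq. 5: not needed (H2O(l) appears nowhere else).
-295.4 = (+713.2) + (-2.6) + (-392.0) + 2·x
x = (-295.4 − (+318.6)) / (2) = -307.0 kcal/mol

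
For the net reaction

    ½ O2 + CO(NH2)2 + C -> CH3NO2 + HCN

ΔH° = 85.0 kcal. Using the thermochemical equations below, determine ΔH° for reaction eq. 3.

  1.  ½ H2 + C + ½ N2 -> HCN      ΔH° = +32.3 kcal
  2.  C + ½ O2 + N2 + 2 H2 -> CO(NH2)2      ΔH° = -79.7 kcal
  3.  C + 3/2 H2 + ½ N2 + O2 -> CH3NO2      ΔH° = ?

eq. 1 as written (HCN already on the product side): +32.3 kcal
eq. 2 reversed (reverse to put CO(NH2)2 on the reactant side): +79.7 kcal
eq. 3 as written (CH3NO2 already on the product side): contributes x
+85.0 = (+32.3) + (+79.7) + x
x = (+85.0 − (+112.0)) / (1) = -27.0 kcal

ΔH° = -27.0 kcal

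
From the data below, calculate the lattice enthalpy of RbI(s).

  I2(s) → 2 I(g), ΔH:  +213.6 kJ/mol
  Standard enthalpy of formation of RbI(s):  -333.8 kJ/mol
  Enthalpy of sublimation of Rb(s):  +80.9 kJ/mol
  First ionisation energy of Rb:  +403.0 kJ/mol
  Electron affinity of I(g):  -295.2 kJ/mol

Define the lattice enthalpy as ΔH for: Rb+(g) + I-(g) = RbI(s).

ΔHf° = 1·ΔHsub + 1·(ΣIE) + 1/2·D(I2) + 1·EA + U
-333.8 = 1·(+80.9) + 1·(+403.0) + 1/2·(+213.6) + 1·(-295.2) + U
U = -333.8 − (+295.5) = -629.3 kJ/mol

U = -629.3 kJ/mol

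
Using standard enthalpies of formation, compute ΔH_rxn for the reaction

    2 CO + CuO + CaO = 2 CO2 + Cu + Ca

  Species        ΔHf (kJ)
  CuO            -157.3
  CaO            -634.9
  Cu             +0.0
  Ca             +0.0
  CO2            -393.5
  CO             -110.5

ΔH_rxn = 226.2 kJ

ΔH°rxn = Σ nΔHf°(products) − Σ nΔHf°(reactants).
Products: 2·(-393.5) + 1·(+0.0) + 1·(+0.0) = -787.0
Reactants: 2·(-110.5) + 1·(-157.3) + 1·(-634.9) = -1013.2
ΔH_rxn = (-787.0) − (-1013.2) = 226.2 kJ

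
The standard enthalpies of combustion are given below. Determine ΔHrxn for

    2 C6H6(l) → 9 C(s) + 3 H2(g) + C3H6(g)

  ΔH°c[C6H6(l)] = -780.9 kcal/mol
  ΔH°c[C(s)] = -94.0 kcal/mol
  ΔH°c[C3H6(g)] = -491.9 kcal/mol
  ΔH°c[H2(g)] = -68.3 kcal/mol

ΔHrxn = -19.0 kcal/mol

Using ΔH = Σ nΔHc°(reactants) − Σ nΔHc°(products):
= [2·(-780.9)] − [9·(-94.0) + 3·(-68.3) + 1·(-491.9)]
= -19.0 kcal/mol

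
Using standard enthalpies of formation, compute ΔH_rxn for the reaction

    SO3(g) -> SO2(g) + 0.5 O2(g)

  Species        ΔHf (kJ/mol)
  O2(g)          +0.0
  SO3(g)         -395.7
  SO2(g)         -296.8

ΔH_rxn = 98.9 kJ/mol

ΔH°rxn = Σ nΔHf°(products) − Σ nΔHf°(reactants).
Products: 1·(-296.8) + 1/2·(+0.0) = -296.8
Reactants: 1·(-395.7) = -395.7
ΔH_rxn = (-296.8) − (-395.7) = 98.9 kJ/mol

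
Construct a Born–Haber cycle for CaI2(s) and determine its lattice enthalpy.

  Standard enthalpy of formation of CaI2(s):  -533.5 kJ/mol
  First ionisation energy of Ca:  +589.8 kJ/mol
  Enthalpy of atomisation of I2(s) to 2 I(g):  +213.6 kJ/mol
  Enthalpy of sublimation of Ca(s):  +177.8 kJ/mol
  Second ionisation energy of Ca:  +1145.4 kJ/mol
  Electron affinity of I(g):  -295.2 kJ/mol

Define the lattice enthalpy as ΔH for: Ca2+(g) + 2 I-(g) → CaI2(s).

ΔHf° = 1·ΔHsub + 1·(ΣIE) + 1·D(I2) + 2·EA + U
-533.5 = 1·(+177.8) + 1·(+1735.2) + 1·(+213.6) + 2·(-295.2) + U
U = -533.5 − (+1536.2) = -2069.7 kJ/mol

U = -2069.7 kJ/mol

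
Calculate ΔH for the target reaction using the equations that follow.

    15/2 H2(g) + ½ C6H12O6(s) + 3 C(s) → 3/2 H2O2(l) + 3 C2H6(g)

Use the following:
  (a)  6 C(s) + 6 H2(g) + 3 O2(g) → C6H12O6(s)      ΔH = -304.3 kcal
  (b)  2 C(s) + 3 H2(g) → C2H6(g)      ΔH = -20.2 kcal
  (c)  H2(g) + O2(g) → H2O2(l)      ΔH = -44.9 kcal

(a) reversed and × 1/2: (-1/2)·(-304.3) = +152.15 kcal
(b) × 3: (3)·(-20.2) = -60.6 kcal
(c) × 3/2: (3/2)·(-44.9) = -67.35 kcal
ΔH = (-1/2)·(-304.3) + (3)·(-20.2) + (3/2)·(-44.9) = 24.2 kcal

ΔH = 24.2 kcal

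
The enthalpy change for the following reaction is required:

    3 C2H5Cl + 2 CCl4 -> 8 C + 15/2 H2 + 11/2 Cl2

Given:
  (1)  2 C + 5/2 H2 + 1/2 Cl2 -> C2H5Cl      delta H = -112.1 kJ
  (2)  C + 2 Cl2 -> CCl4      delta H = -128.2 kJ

delta H = 592.7 kJ

(1) reversed and × 3: (-3)·(-112.1) = +336.3 kJ
(2) reversed and × 2: (-2)·(-128.2) = +256.4 kJ
By Hess's law, delta H = (-3)·(-112.1) + (-2)·(-128.2) = 592.7 kJ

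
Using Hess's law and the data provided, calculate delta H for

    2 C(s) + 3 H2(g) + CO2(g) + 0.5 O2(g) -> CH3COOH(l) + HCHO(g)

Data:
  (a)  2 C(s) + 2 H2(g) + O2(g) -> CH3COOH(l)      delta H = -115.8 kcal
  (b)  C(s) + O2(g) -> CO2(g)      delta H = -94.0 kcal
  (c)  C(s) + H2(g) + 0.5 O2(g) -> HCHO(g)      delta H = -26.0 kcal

delta H = -47.8 kcal

(a) as written (CH3COOH(l) already on the product side): -115.8 kcal
(b) reversed (reverse to put CO2(g) on the reactant side): +94.0 kcal
(c) as written (HCHO(g) already on the product side): -26.0 kcal
delta H = (-115.8) + (+94.0) + (-26.0) = -47.8 kcal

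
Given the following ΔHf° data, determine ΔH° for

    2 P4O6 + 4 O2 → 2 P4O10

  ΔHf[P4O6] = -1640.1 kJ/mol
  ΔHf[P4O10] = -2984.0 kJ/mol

Products: 2·(-2984.0) = -5968.0
Reactants: 2·(-1640.1) + 4·(+0.0) = -3280.2
ΔH° = (-5968.0) − (-3280.2) = -2687.8 kJ/mol

ΔH° = -2687.8 kJ/mol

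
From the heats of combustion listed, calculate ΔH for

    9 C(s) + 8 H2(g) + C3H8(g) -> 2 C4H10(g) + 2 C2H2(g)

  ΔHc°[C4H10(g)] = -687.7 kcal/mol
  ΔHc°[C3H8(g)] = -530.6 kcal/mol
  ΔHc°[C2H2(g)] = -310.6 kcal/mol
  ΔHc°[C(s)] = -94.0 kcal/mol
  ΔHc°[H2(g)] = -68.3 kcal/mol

ΔH = 73.6 kcal/mol

Using ΔH = Σ nΔHc°(reactants) − Σ nΔHc°(products):
= [9·(-94.0) + 8·(-68.3) + 1·(-530.6)] − [2·(-687.7) + 2·(-310.6)]
= 73.6 kcal/mol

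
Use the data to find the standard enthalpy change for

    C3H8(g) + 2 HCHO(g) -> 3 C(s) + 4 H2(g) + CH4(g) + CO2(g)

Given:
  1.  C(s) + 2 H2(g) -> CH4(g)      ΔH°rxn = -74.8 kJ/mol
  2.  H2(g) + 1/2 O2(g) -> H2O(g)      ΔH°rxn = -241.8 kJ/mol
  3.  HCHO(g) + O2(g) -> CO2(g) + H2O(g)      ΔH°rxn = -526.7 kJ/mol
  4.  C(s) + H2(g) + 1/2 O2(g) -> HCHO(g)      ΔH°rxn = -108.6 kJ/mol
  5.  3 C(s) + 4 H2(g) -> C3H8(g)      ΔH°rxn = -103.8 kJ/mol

ΔH°rxn = -147.3 kJ/mol

eq. 1 as written (CH4(g) already on the product side): -74.8 kJ/mol
eq. 2 reversed: +241.8 kJ/mol
eq. 3 as written (CO2(g) already on the product side): -526.7 kJ/mol
eq. 4 reversed: +108.6 kJ/mol
eq. 5 reversed (C3H8(g) must end up as a reactant): +103.8 kJ/mol
By Hess's law, ΔH°rxn = (-74.8) + (+241.8) + (-526.7) + (+108.6) + (+103.8) = -147.3 kJ/mol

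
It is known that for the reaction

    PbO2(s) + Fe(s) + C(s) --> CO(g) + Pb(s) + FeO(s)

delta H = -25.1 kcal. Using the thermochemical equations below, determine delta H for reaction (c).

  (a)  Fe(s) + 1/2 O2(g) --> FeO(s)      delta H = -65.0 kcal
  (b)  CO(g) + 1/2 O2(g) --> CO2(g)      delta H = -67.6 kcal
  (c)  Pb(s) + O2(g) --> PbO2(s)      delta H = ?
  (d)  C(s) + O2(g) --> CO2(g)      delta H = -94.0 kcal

delta H = -66.3 kcal

(a) as written: -65.0 kcal
(b) reversed: +67.6 kcal
(c) reversed: contributes −x
(d) as written: -94.0 kcal
-25.1 = (-65.0) + (+67.6) + (-94.0) − x
x = (-25.1 − (-91.4)) / (-1) = -66.3 kcal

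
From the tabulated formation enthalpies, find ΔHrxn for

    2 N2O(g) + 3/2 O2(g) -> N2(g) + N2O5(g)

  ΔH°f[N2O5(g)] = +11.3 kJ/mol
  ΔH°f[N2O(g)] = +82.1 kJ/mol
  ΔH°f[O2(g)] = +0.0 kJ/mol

ΔHrxn = -152.9 kJ/mol

Products: 1·(+0.0) + 1·(+11.3) = +11.3
Reactants: 2·(+82.1) + 3/2·(+0.0) = +164.2
ΔHrxn = (+11.3) − (+164.2) = -152.9 kJ/mol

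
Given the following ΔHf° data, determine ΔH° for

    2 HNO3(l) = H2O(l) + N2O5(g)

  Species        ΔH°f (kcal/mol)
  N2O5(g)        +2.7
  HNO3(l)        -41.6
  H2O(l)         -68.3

Products: 1·(-68.3) + 1·(+2.7) = -65.6
Reactants: 2·(-41.6) = -83.2
ΔH° = (-65.6) − (-83.2) = 17.6 kcal/mol

ΔH° = 17.6 kcal/mol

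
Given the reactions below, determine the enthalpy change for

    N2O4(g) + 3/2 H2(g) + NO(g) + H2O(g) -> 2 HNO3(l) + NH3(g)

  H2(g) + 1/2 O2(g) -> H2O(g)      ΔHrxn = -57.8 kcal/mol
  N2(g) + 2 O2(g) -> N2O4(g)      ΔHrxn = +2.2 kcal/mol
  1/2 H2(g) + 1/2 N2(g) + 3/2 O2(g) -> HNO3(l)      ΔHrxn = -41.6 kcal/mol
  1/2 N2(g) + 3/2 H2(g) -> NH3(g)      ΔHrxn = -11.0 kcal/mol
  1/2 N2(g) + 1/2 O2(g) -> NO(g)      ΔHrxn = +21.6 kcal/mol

equation 1 reversed (H2O(g) must end up as a reactant): +57.8 kcal/mol
equation 2 reversed (reverse to put N2O4(g) on the reactant side): -2.2 kcal/mol
equation 3 × 2 (scale by 2 for the 2 HNO3(l)): (2)·(-41.6) = -83.2 kcal/mol
equation 4 as written (NH3(g) already on the product side): -11.0 kcal/mol
equation 5 reversed (NO(g) must end up as a reactant): -21.6 kcal/mol
Combining the equations, ΔHrxn = (+57.8) + (-2.2) + (-83.2) + (-11.0) + (-21.6) = -60.2 kcal/mol

ΔHrxn = -60.2 kcal/mol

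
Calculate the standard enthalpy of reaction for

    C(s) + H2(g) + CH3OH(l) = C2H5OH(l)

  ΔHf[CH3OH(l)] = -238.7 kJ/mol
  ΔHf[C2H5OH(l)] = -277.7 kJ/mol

Products: 1·(-277.7) = -277.7
Reactants: 1·(+0.0) + 1·(+0.0) + 1·(-238.7) = -238.7
ΔHrxn = (-277.7) − (-238.7) = -39.0 kJ/mol

ΔHrxn = -39.0 kJ/mol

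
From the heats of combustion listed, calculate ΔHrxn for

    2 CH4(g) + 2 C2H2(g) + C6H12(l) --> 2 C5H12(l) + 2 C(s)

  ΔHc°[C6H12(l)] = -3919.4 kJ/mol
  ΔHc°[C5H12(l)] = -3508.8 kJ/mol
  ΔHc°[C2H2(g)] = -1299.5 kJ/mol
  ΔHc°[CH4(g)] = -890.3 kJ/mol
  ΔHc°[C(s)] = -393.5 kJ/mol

ΔHrxn = -494.4 kJ/mol

Using ΔH = Σ nΔHc°(reactants) − Σ nΔHc°(products):
= [2·(-890.3) + 2·(-1299.5) + 1·(-3919.4)] − [2·(-3508.8) + 2·(-393.5)]
= -494.4 kJ/mol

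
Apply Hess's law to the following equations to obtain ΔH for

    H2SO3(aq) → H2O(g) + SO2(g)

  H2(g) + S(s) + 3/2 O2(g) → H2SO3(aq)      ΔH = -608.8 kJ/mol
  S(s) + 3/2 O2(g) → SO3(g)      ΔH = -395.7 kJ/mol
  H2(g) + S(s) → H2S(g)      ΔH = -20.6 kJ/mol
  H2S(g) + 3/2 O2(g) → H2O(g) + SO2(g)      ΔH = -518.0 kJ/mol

equation 1 reversed (H2SO3(aq) must end up as a reactant): +608.8 kJ/mol
equation 2: not needed (SO3(g) appears nowhere else).
equation 3 as written: -20.6 kJ/mol
equation 4 as written (H2O(g) already on the product side): -518.0 kJ/mol
By Hess's law, ΔH = (-1)·(-608.8) + (1)·(-20.6) + (1)·(-518.0) = 70.2 kJ/mol

ΔH = 70.2 kJ/mol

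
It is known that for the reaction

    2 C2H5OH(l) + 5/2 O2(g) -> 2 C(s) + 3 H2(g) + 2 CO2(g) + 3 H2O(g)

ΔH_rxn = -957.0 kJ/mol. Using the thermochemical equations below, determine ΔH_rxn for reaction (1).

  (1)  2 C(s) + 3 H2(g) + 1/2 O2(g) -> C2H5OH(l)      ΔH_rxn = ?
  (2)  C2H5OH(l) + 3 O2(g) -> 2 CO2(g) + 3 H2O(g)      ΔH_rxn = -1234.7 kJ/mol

ΔH_rxn = -277.7 kJ/mol

(1) reversed (C(s) must end up as a product): contributes −x
(2) as written (CO2(g) already on the product side): -1234.7 kJ/mol
-957.0 = (-1234.7) − x
x = (-957.0 − (-1234.7)) / (-1) = -277.7 kJ/mol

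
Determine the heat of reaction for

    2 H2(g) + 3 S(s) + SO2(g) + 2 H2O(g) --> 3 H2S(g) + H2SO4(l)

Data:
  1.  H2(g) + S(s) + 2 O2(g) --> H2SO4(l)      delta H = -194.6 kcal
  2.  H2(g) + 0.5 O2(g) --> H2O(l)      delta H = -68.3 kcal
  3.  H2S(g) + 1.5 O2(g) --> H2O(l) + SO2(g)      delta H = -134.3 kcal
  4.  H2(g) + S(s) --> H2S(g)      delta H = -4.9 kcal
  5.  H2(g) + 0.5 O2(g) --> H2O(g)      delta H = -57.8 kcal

delta H = -22.8 kcal

eq. 1 as written: -194.6 kcal
eq. 2 as written: -68.3 kcal
eq. 3 reversed: +134.3 kcal
eq. 4 × 2: (2)·(-4.9) = -9.8 kcal
eq. 5 reversed and × 2: (-2)·(-57.8) = +115.6 kcal
Since enthalpy is a state function, delta H = (1)·(-194.6) + (1)·(-68.3) + (-1)·(-134.3) + (2)·(-4.9) + (-2)·(-57.8) = -22.8 kcal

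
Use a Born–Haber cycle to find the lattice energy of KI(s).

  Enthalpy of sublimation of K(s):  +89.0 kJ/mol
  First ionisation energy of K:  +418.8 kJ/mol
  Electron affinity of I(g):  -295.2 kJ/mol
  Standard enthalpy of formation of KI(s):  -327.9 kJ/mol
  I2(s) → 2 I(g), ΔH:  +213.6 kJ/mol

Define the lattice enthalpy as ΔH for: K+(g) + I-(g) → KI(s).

U = -647.3 kJ/mol

ΔHf° = 1·ΔHsub + 1·(ΣIE) + 1/2·D(I2) + 1·EA + U
-327.9 = 1·(+89.0) + 1·(+418.8) + 1/2·(+213.6) + 1·(-295.2) + U
U = -327.9 − (+319.4) = -647.3 kJ/mol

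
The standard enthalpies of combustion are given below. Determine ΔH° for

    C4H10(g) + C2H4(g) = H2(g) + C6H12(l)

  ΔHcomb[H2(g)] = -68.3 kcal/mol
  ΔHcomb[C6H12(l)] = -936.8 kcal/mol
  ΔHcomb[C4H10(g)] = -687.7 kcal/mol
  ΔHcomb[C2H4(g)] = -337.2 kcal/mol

ΔH° = -19.8 kcal/mol

With combustion enthalpies, reactants minus products:
= [1·(-687.7) + 1·(-337.2)] − [1·(-68.3) + 1·(-936.8)]
= -19.8 kcal/mol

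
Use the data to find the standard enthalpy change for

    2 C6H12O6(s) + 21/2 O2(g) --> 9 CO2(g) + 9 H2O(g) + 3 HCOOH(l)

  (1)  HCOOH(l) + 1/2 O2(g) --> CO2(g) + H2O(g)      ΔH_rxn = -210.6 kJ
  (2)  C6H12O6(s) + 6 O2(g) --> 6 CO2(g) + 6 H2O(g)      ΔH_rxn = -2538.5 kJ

ΔH_rxn = -4445.2 kJ

(1) reversed and × 3 (reverse to put HCOOH(l) on the product side; ×3 to match 3 HCOOH(l) in the target): (-3)·(-210.6) = +631.8 kJ
(2) × 2 (×2 to match 2 C6H12O6(s) in the target): (2)·(-2538.5) = -5077.0 kJ
Combining the equations, ΔH_rxn = (+631.8) + (-5077.0) = -4445.2 kJ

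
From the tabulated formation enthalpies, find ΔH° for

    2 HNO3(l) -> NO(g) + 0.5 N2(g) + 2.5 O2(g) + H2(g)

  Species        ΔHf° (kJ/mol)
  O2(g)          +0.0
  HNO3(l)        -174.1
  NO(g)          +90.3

Products: 1·(+90.3) + 1/2·(+0.0) + 5/2·(+0.0) + 1·(+0.0) = +90.3
Reactants: 2·(-174.1) = -348.2
ΔH° = (+90.3) − (-348.2) = 438.5 kJ/mol

ΔH° = 438.5 kJ/mol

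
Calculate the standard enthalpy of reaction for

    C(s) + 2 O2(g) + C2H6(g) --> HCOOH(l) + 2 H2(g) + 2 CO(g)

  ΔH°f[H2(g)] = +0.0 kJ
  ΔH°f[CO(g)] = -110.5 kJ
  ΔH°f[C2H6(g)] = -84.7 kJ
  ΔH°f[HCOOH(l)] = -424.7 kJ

ΔH°rxn = -561.0 kJ

Products: 1·(-424.7) + 2·(+0.0) + 2·(-110.5) = -645.7
Reactants: 1·(+0.0) + 2·(+0.0) + 1·(-84.7) = -84.7
ΔH°rxn = (-645.7) − (-84.7) = -561.0 kJ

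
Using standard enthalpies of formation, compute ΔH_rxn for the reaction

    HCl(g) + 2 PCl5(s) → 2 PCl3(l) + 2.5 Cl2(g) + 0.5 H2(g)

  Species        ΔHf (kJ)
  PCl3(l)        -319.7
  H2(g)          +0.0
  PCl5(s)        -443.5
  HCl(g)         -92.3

Products: 2·(-319.7) + 5/2·(+0.0) + 1/2·(+0.0) = -639.4
Reactants: 1·(-92.3) + 2·(-443.5) = -979.3
ΔH_rxn = (-639.4) − (-979.3) = 339.9 kJ

ΔH_rxn = 339.9 kJ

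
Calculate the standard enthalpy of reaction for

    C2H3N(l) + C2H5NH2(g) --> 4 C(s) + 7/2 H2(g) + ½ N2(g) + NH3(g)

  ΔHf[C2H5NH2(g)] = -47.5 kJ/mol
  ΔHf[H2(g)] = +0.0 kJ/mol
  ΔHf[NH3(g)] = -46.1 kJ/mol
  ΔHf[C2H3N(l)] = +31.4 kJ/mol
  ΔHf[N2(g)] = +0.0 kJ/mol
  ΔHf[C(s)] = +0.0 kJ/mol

Products: 4·(+0.0) + 7/2·(+0.0) + 1/2·(+0.0) + 1·(-46.1) = -46.1
Reactants: 1·(+31.4) + 1·(-47.5) = -16.1
ΔH° = (-46.1) − (-16.1) = -30.0 kJ/mol

ΔH° = -30.0 kJ/mol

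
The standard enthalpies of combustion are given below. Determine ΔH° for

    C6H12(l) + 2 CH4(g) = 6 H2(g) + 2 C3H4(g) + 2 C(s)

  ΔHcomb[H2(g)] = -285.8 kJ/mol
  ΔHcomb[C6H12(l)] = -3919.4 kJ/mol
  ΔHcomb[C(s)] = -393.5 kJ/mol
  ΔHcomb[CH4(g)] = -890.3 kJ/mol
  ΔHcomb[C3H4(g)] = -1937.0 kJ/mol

ΔH° = 675.8 kJ/mol

With combustion enthalpies, reactants minus products:
= [1·(-3919.4) + 2·(-890.3)] − [6·(-285.8) + 2·(-1937.0) + 2·(-393.5)]
= 675.8 kJ/mol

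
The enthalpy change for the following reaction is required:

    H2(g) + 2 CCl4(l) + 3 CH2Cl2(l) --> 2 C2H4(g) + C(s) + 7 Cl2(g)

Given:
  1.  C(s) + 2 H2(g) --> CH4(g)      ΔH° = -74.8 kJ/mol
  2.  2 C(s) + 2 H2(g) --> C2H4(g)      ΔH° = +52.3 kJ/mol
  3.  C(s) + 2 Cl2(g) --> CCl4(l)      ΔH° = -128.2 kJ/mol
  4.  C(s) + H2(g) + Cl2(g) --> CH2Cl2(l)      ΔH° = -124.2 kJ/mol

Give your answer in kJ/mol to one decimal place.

ΔH° = 733.6 kJ/mol

eq. 1: not needed (CH4(g) appears nowhere else).
eq. 2 × 2 (×2 to match 2 C2H4(g) in the target): (2)·(+52.3) = +104.6 kJ/mol
eq. 3 reversed and × 2 (reverse to put CCl4(l) on the reactant side; ×2 to match 2 CCl4(l) in the target): (-2)·(-128.2) = +256.4 kJ/mol
eq. 4 reversed and × 3 (CH2Cl2(l) must end up as a reactant; ×3 to match 3 CH2Cl2(l) in the target): (-3)·(-124.2) = +372.6 kJ/mol
Combining the equations, ΔH° = (+104.6) + (+256.4) + (+372.6) = 733.6 kJ/mol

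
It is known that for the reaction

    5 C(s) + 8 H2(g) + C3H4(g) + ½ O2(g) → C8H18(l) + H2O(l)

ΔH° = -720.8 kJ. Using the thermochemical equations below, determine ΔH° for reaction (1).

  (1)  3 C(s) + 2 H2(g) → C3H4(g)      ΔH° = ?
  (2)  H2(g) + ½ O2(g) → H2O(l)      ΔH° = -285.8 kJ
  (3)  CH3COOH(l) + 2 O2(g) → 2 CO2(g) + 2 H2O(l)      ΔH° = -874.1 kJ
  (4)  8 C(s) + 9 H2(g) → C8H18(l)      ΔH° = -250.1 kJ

(1) reversed: contributes −x
(2) as written: -285.8 kJ
(3): not needed.
(4) as written: -250.1 kJ
-720.8 = (-285.8) + (-250.1) − x
x = (-720.8 − (-535.9)) / (-1) = 184.9 kJ

ΔH° = 184.9 kJ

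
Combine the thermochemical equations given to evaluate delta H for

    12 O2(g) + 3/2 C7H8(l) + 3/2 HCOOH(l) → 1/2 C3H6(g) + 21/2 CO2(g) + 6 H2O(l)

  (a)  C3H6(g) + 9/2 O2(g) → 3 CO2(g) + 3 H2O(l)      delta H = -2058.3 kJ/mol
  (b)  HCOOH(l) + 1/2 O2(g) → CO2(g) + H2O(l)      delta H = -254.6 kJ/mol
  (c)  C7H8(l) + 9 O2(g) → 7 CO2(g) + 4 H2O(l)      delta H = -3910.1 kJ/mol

(a) reversed and × 1/2 (reverse to put C3H6(g) on the product side; scale by 1/2 for the 1/2 C3H6(g)): (-1/2)·(-2058.3) = +1029.15 kJ/mol
(b) × 3/2 (scale by 3/2 for the 3/2 HCOOH(l)): (3/2)·(-254.6) = -381.9 kJ/mol
(c) × 3/2 (scale by 3/2 for the 3/2 C7H8(l)): (3/2)·(-3910.1) = -5865.15 kJ/mol
Summing the manipulated equations, delta H = (-1/2)·(-2058.3) + (3/2)·(-254.6) + (3/2)·(-3910.1) = -5217.9 kJ/mol

delta H = -5217.9 kJ/mol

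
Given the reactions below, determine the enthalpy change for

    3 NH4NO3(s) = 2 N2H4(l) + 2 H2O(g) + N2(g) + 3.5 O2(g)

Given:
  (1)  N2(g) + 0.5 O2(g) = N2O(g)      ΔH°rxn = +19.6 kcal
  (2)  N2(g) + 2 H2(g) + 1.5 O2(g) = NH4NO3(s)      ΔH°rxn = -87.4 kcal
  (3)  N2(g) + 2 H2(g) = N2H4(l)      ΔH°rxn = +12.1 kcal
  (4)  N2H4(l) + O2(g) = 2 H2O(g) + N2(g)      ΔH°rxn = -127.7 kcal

(1): not needed (N2O(g) appears nowhere else).
(2) reversed and × 3 (reverse to put NH4NO3(s) on the reactant side; ×3 to match 3 NH4NO3(s) in the target): (-3)·(-87.4) = +262.2 kcal
(3) × 3: (3)·(+12.1) = +36.3 kcal
(4) as written (H2O(g) already on the product side): -127.7 kcal
Combining the equations, ΔH°rxn = (+262.2) + (+36.3) + (-127.7) = 170.8 kcal

ΔH°rxn = 170.8 kcal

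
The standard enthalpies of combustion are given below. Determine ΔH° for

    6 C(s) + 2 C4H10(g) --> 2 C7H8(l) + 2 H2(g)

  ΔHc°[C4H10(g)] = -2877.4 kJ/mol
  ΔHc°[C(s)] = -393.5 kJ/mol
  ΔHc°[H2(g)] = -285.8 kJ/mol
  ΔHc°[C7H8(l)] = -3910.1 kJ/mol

Using ΔH = Σ nΔHc°(reactants) − Σ nΔHc°(products):
= [6·(-393.5) + 2·(-2877.4)] − [2·(-3910.1) + 2·(-285.8)]
= 276.0 kJ/mol

ΔH° = 276.0 kJ/mol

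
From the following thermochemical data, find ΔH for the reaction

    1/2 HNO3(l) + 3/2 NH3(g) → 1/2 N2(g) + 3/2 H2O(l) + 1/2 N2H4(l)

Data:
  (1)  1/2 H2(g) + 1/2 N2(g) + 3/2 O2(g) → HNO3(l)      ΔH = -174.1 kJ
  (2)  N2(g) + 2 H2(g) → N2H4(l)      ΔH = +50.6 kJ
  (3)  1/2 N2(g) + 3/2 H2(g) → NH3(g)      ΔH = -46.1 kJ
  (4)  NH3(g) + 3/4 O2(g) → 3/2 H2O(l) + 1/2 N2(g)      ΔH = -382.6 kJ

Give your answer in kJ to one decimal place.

(1) reversed and × 1/2 (HNO3(l) must end up as a reactant; ×1/2 to match 1/2 HNO3(l) in the target): (-1/2)·(-174.1) = +87.05 kJ
(2) × 1/2 (scale by 1/2 for the 1/2 N2H4(l)): (1/2)·(+50.6) = +25.3 kJ
(3) reversed and × 1/2: (-1/2)·(-46.1) = +23.05 kJ
(4) as written (H2O(l) already on the product side): -382.6 kJ
Summing the manipulated equations, ΔH = (-1/2)·(-174.1) + (1/2)·(+50.6) + (-1/2)·(-46.1) + (1)·(-382.6) = -247.2 kJ

ΔH = -247.2 kJ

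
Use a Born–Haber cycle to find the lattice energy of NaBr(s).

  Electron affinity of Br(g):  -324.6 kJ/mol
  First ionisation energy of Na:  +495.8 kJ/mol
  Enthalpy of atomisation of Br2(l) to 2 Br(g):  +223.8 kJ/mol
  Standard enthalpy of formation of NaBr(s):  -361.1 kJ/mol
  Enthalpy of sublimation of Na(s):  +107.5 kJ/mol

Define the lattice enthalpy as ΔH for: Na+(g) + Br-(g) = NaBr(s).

U = -751.7 kJ/mol

ΔHf° = 1·ΔHsub + 1·(ΣIE) + 1/2·D(Br2) + 1·EA + U
-361.1 = 1·(+107.5) + 1·(+495.8) + 1/2·(+223.8) + 1·(-324.6) + U
U = -361.1 − (+390.6) = -751.7 kJ/mol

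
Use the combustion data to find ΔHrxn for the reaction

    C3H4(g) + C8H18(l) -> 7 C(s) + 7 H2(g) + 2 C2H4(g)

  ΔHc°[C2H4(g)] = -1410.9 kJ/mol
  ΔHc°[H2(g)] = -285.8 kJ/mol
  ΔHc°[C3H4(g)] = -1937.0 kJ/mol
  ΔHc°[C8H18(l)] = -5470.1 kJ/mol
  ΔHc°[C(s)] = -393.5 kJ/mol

ΔHrxn = 169.8 kJ/mol

With combustion enthalpies, reactants minus products:
= [1·(-1937.0) + 1·(-5470.1)] − [7·(-393.5) + 7·(-285.8) + 2·(-1410.9)]
= 169.8 kJ/mol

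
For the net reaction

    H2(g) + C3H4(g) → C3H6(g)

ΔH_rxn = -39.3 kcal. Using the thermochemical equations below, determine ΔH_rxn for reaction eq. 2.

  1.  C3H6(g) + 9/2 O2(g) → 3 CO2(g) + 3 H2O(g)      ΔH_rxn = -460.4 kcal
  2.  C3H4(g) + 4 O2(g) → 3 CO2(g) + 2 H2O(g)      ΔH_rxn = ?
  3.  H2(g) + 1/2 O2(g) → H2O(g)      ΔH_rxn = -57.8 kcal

ΔH_rxn = -441.9 kcal

eq. 1 reversed (reverse to put C3H6(g) on the product side): +460.4 kcal
eq. 2 as written (C3H4(g) already on the reactant side): contributes x
eq. 3 as written (H2(g) already on the reactant side): -57.8 kcal
-39.3 = (+460.4) + (-57.8) + x
x = (-39.3 − (+402.6)) / (1) = -441.9 kcal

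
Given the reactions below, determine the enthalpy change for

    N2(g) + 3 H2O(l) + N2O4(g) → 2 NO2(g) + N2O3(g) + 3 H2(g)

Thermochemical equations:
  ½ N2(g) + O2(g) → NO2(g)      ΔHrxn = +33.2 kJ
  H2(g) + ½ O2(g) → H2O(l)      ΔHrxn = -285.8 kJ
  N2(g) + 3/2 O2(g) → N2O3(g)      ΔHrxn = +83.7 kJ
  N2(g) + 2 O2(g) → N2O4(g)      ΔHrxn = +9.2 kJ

ΔHrxn = 998.3 kJ

equation 1 × 2 (×2 to match 2 NO2(g) in the target): (2)·(+33.2) = +66.4 kJ
equation 2 reversed and × 3 (reverse to put H2O(l) on the reactant side; ×3 to match 3 H2O(l) in the target): (-3)·(-285.8) = +857.4 kJ
equation 3 as written (N2O3(g) already on the product side): +83.7 kJ
equation 4 reversed (N2O4(g) must end up as a reactant): -9.2 kJ
By Hess's law, ΔHrxn = (2)·(+33.2) + (-3)·(-285.8) + (1)·(+83.7) + (-1)·(+9.2) = 998.3 kJ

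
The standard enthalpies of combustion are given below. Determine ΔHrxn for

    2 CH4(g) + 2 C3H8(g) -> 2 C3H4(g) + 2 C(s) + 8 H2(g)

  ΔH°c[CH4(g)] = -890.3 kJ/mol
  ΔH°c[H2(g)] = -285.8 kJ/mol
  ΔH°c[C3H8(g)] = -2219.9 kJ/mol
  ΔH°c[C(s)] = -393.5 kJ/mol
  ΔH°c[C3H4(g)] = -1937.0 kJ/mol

Using ΔH = Σ nΔHc°(reactants) − Σ nΔHc°(products):
= [2·(-890.3) + 2·(-2219.9)] − [2·(-1937.0) + 2·(-393.5) + 8·(-285.8)]
= 727.0 kJ/mol

ΔHrxn = 727.0 kJ/mol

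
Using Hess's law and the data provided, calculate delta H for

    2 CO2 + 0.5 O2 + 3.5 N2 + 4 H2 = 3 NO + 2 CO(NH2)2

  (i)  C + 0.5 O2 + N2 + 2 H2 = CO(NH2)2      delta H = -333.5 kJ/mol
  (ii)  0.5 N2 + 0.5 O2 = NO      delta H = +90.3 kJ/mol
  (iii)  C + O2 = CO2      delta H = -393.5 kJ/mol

delta H = 390.9 kJ/mol

(i) × 2: (2)·(-333.5) = -667.0 kJ/mol
(ii) × 3: (3)·(+90.3) = +270.9 kJ/mol
(iii) reversed and × 2: (-2)·(-393.5) = +787.0 kJ/mol
delta H = (-667.0) + (+270.9) + (+787.0) = 390.9 kJ/mol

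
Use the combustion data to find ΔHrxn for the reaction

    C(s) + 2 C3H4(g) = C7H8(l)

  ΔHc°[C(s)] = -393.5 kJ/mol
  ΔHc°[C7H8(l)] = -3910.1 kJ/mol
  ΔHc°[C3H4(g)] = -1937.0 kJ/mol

Using ΔH = Σ nΔHc°(reactants) − Σ nΔHc°(products):
= [1·(-393.5) + 2·(-1937.0)] − [1·(-3910.1)]
= -357.4 kJ/mol

ΔHrxn = -357.4 kJ/mol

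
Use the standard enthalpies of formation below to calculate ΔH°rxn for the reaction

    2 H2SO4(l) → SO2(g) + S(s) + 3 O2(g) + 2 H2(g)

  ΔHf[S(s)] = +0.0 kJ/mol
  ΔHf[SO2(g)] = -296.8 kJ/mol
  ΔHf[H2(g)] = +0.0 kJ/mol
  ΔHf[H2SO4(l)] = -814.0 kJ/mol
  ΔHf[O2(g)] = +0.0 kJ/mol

ΔH°rxn = 1331.2 kJ/mol

Products: 1·(-296.8) + 1·(+0.0) + 3·(+0.0) + 2·(+0.0) = -296.8
Reactants: 2·(-814.0) = -1628.0
ΔH°rxn = (-296.8) − (-1628.0) = 1331.2 kJ/mol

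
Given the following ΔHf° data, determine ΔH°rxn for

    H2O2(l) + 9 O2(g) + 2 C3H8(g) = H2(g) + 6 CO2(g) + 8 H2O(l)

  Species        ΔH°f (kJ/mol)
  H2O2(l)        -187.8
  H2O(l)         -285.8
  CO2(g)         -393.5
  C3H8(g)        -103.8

ΔH°rxn = -4252.0 kJ/mol

Products: 1·(+0.0) + 6·(-393.5) + 8·(-285.8) = -4647.4
Reactants: 1·(-187.8) + 9·(+0.0) + 2·(-103.8) = -395.4
ΔH°rxn = (-4647.4) − (-395.4) = -4252.0 kJ/mol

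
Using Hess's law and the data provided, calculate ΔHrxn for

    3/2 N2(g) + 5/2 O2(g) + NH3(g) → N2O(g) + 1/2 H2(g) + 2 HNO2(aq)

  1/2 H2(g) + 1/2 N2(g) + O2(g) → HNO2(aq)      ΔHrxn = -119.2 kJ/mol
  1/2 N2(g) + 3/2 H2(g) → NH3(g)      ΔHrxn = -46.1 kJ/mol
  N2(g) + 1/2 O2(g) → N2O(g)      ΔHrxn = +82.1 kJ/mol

equation 1 × 2 (×2 to match 2 HNO2(aq) in the target): (2)·(-119.2) = -238.4 kJ/mol
equation 2 reversed (reverse to put NH3(g) on the reactant side): +46.1 kJ/mol
equation 3 as written (N2O(g) already on the product side): +82.1 kJ/mol
ΔHrxn = (2)·(-119.2) + (-1)·(-46.1) + (1)·(+82.1) = -110.2 kJ/mol

ΔHrxn = -110.2 kJ/mol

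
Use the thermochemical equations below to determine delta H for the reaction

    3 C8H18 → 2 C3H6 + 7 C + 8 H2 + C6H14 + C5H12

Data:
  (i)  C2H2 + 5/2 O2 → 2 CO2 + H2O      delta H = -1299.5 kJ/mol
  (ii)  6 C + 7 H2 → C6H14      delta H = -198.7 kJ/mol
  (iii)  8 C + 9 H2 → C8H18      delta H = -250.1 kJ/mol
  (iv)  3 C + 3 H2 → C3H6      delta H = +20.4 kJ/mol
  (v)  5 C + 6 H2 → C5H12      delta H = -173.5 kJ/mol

delta H = 418.9 kJ/mol

(i): not needed (O2 appears nowhere else).
(ii) as written (C6H14 already on the product side): -198.7 kJ/mol
(iii) reversed and × 3 (C8H18 must end up as a reactant; ×3 to match 3 C8H18 in the target): (-3)·(-250.1) = +750.3 kJ/mol
(iv) × 2 (scale by 2 for the 2 C3H6): (2)·(+20.4) = +40.8 kJ/mol
(v) as written (C5H12 already on the product side): -173.5 kJ/mol
Summing the manipulated equations, delta H = (1)·(-198.7) + (-3)·(-250.1) + (2)·(+20.4) + (1)·(-173.5) = 418.9 kJ/mol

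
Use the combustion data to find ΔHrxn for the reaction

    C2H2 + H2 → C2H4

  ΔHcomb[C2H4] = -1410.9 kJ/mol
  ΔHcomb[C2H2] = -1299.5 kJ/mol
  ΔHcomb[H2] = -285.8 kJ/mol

ΔHrxn = -174.4 kJ/mol

Using ΔH = Σ nΔHc°(reactants) − Σ nΔHc°(products):
= [1·(-1299.5) + 1·(-285.8)] − [1·(-1410.9)]
= -174.4 kJ/mol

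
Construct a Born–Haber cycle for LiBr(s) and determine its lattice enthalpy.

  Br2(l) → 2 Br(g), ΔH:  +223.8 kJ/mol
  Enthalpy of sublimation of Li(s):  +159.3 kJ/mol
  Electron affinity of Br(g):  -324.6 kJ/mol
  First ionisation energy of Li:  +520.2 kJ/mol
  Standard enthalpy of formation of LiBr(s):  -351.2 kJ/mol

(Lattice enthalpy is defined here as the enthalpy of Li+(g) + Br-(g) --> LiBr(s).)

ΔHf° = 1·ΔHsub + 1·(ΣIE) + 1/2·D(Br2) + 1·EA + U
-351.2 = 1·(+159.3) + 1·(+520.2) + 1/2·(+223.8) + 1·(-324.6) + U
U = -351.2 − (+466.8) = -818.0 kJ/mol

U = -818.0 kJ/mol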